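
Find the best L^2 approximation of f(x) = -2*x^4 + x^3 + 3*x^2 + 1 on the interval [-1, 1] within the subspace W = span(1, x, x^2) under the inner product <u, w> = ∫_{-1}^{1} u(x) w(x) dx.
g(x) = 9*x^2/7 + 3*x/5 + 41/35

The best approximation g ∈ W is the orthogonal projection of f onto W. Writing g = a_0 + a_1 x + a_2 x^2, the coefficients solve the normal equations G · a = b where
  G_{ij} = <φ_i, φ_j> and b_i = <f, φ_i>, with φ_0 = 1, φ_1 = x, φ_2 = x^2.
G =
  [2, 0, 2/3]
  [0, 2/3, 0]
  [2/3, 0, 2/5],
b = (16/5, 2/5, 136/105).
Solving gives a_0 = 41/35, a_1 = 3/5, a_2 = 9/7, so
  g(x) = 9*x^2/7 + 3*x/5 + 41/35.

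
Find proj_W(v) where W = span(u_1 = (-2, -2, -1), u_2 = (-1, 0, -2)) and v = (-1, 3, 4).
proj_W(v) = (55/29, 24/29, 74/29)

Set up U = [u_1 | ... | u_2] ∈ R^(3×2). The projector onto W = col(U) is P = U (U^T U)^(-1) U^T.
Compute U^T U =
  [9, 4]
  [4, 5],
and U^T v = (-8, -7).
Solve U^T U · c = U^T v for the coefficients: c = (-12/29, -31/29). The projection is proj_W(v) = U c.
Check: (v - proj_W(v)) · u_1 = 0  (should be 0).
Check: (v - proj_W(v)) · u_2 = 0  (should be 0).
Result: proj_W(v) = (55/29, 24/29, 74/29).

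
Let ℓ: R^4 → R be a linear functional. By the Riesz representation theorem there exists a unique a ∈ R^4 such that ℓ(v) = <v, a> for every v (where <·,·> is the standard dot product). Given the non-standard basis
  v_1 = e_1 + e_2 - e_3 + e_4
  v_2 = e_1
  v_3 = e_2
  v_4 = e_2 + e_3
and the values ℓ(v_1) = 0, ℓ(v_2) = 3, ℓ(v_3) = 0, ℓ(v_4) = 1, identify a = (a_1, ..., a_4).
a = (3, 0, 1, -2)

Write a = (a_1, ..., a_4) in the standard basis. For each basis vector v_i, ℓ(v_i) = <v_i, a> is a linear equation in the a_j's. Collect the n equations into a matrix system V a = ℓ, where row i of V is v_i (expressed in the standard basis). Since V is invertible (lower-triangular with 1s on the diagonal, up to permutation), solve by back-substitution:
  V =
[[1, 1, -1, 1],
 [1, 0, 0, 0],
 [0, 1, 0, 0],
 [0, 1, 1, 0]]
  V a = (0, 3, 0, 1)
Solving gives a = (3, 0, 1, -2).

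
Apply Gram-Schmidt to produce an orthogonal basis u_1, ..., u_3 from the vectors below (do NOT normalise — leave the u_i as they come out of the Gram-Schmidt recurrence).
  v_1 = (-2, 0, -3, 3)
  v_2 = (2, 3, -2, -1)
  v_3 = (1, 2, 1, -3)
Orthogonal basis:
  u_1 = (-2, 0, -3, 3)
  u_2 = (21/11, 3, -47/22, -19/22)
  u_3 = (-459/395, 238/395, 34/395, -272/395)

Apply the Gram-Schmidt recurrence
  u_1 = v_1
  u_i = v_i − Σ_{j<i} ((v_i · u_j) / (u_j · u_j)) · u_j.

Step by step this gives:
  u_1 = (-2, 0, -3, 3)
  u_2 = (21/11, 3, -47/22, -19/22)
  u_3 = (-459/395, 238/395, 34/395, -272/395)

Orthogonality check:
  u_2 · u_1 = 0 (should be 0)
  u_3 · u_1 = 0 (should be 0)
  u_3 · u_2 = 0 (should be 0)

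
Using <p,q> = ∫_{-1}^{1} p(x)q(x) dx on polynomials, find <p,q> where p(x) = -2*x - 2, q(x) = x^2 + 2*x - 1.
<p,q> = 0

Expand the product: p(x)·q(x) = -2*x^3 - 6*x^2 - 2*x + 2.
∫_{-1}^{1} of each monomial x^k gives [2/(k+1) if k even, 0 if k odd]. Integrating term-by-term (or equivalently evaluating the antiderivative F(x) = -x^4/2 - 2*x^3 - x^2 + 2*x at the endpoints):
  F(1) − F(−1) = -3/2 − (-3/2) = 0.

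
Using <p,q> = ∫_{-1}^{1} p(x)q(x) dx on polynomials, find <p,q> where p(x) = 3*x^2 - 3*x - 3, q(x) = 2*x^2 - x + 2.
<p,q> = -38/5

Expand the product: p(x)·q(x) = 6*x^4 - 9*x^3 + 3*x^2 - 3*x - 6.
∫_{-1}^{1} of each monomial x^k gives [2/(k+1) if k even, 0 if k odd]. Integrating term-by-term (or equivalently evaluating the antiderivative F(x) = 6*x^5/5 - 9*x^4/4 + x^3 - 3*x^2/2 - 6*x at the endpoints):
  F(1) − F(−1) = -151/20 − (1/20) = -38/5.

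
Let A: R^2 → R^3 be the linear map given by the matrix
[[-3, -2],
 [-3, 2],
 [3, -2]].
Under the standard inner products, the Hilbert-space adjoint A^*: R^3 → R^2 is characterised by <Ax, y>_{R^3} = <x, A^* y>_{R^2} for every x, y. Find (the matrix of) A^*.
A^* = A^T =
[[-3, -3, 3],
 [-2, 2, -2]]

For real matrices with standard dot products, the defining identity <Ax, y> = <x, A^* y> gives (Ax)^T y = x^T (A^*) y, i.e. x^T A^T y = x^T (A^*) y. Since this holds for all x, y, we must have A^* = A^T. Therefore
A^* =
[[-3, -3, 3],
 [-2, 2, -2]].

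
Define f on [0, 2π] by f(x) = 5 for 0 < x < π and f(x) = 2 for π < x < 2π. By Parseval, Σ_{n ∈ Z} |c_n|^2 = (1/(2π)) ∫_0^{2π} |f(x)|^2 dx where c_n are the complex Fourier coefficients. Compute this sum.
Σ |c_n|^2 = 29/2

Parseval equates the L^2 energy of f (normalised by 1/(2π)) with the ℓ^2 sum of its Fourier coefficients: (1/(2π)) ∫_0^{2π} |f|^2 = Σ |c_n|^2.
Compute the left side: (1/(2π)) [∫_0^π 5^2 dx + ∫_π^{2π} 2^2 dx] = (1/(2π)) · (25π + 4π) = (25 + 4)/2 = 29/2.
So Σ_{n ∈ Z} |c_n|^2 = 29/2.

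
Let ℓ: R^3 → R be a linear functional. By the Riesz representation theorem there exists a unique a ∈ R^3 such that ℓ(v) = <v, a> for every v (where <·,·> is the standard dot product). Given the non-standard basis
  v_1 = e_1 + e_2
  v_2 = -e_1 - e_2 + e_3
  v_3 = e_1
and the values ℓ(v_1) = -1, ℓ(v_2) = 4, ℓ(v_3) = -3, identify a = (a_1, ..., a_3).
a = (-3, 2, 3)

Write a = (a_1, ..., a_3) in the standard basis. For each basis vector v_i, ℓ(v_i) = <v_i, a> is a linear equation in the a_j's. Collect the n equations into a matrix system V a = ℓ, where row i of V is v_i (expressed in the standard basis). Since V is invertible (lower-triangular with 1s on the diagonal, up to permutation), solve by back-substitution:
  V =
[[1, 1, 0],
 [-1, -1, 1],
 [1, 0, 0]]
  V a = (-1, 4, -3)
Solving gives a = (-3, 2, 3).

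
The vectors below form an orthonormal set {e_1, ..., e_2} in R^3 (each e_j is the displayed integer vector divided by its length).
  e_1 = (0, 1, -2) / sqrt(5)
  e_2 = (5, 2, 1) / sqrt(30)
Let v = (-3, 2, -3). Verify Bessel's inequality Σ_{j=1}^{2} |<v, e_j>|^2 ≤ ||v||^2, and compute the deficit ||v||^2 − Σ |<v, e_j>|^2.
Σ |<v, e_j>|^2 = 58/3; ||v||^2 = 22; deficit = 8/3

Write each e_j = u_j / sqrt(<u_j, u_j>) where u_j is the displayed integer vector. Then <v, e_j> = <v, u_j> / sqrt(<u_j, u_j>), so |<v, e_j>|^2 = <v, u_j>^2 / <u_j, u_j>.
Coefficients: <v, e_1> = 8/sqrt(5), <v, e_2> = -14/sqrt(30).
Square and sum: Σ |<v, e_j>|^2 = 58/3.
Compute ||v||^2 = v·v = 22.
Deficit = 22 − 58/3 = 8/3 ≥ 0, confirming Bessel's inequality. (The deficit equals ||v − Σ <v,e_j> e_j||^2, the squared distance from v to span{e_j}.)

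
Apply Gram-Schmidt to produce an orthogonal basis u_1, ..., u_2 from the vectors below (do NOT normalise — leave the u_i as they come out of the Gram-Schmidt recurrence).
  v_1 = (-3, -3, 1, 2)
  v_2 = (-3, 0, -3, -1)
Orthogonal basis:
  u_1 = (-3, -3, 1, 2)
  u_2 = (-57/23, 12/23, -73/23, -31/23)

Apply the Gram-Schmidt recurrence
  u_1 = v_1
  u_i = v_i − Σ_{j<i} ((v_i · u_j) / (u_j · u_j)) · u_j.

Step by step this gives:
  u_1 = (-3, -3, 1, 2)
  u_2 = (-57/23, 12/23, -73/23, -31/23)

Orthogonality check:
  u_2 · u_1 = 0 (should be 0)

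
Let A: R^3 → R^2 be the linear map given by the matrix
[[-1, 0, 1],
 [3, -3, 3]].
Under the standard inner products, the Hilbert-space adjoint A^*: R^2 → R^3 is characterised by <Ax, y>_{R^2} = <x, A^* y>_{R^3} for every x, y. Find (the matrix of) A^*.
A^* = A^T =
[[-1, 3],
 [0, -3],
 [1, 3]]

For real matrices with standard dot products, the defining identity <Ax, y> = <x, A^* y> gives (Ax)^T y = x^T (A^*) y, i.e. x^T A^T y = x^T (A^*) y. Since this holds for all x, y, we must have A^* = A^T. Therefore
A^* =
[[-1, 3],
 [0, -3],
 [1, 3]].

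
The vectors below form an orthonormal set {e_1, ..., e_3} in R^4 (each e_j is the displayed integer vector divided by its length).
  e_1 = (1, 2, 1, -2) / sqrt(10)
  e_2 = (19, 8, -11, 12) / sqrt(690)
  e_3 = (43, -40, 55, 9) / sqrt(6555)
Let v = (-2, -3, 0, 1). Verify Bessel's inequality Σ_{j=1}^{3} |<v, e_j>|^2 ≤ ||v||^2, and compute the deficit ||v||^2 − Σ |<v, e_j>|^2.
Σ |<v, e_j>|^2 = 1321/95; ||v||^2 = 14; deficit = 9/95

Write each e_j = u_j / sqrt(<u_j, u_j>) where u_j is the displayed integer vector. Then <v, e_j> = <v, u_j> / sqrt(<u_j, u_j>), so |<v, e_j>|^2 = <v, u_j>^2 / <u_j, u_j>.
Coefficients: <v, e_1> = -10/sqrt(10), <v, e_2> = -50/sqrt(690), <v, e_3> = 43/sqrt(6555).
Square and sum: Σ |<v, e_j>|^2 = 1321/95.
Compute ||v||^2 = v·v = 14.
Deficit = 14 − 1321/95 = 9/95 ≥ 0, confirming Bessel's inequality. (The deficit equals ||v − Σ <v,e_j> e_j||^2, the squared distance from v to span{e_j}.)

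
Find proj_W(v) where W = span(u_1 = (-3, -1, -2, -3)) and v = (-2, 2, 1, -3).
proj_W(v) = (-33/23, -11/23, -22/23, -33/23)

Set up U = [u_1 | ... | u_1] ∈ R^(4×1). The projector onto W = col(U) is P = U (U^T U)^(-1) U^T.
Compute U^T U =
  [23],
and U^T v = (11).
Solve U^T U · c = U^T v for the coefficients: c = (11/23). The projection is proj_W(v) = U c.
Check: (v - proj_W(v)) · u_1 = 0  (should be 0).
Result: proj_W(v) = (-33/23, -11/23, -22/23, -33/23).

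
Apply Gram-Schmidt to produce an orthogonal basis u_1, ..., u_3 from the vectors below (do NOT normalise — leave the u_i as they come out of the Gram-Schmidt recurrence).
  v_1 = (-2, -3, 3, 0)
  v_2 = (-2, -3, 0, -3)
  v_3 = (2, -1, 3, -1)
Orthogonal basis:
  u_1 = (-2, -3, 3, 0)
  u_2 = (-9/11, -27/22, -39/22, -3)
  u_3 = (18/7, -1/7, 11/7, -11/7)

Apply the Gram-Schmidt recurrence
  u_1 = v_1
  u_i = v_i − Σ_{j<i} ((v_i · u_j) / (u_j · u_j)) · u_j.

Step by step this gives:
  u_1 = (-2, -3, 3, 0)
  u_2 = (-9/11, -27/22, -39/22, -3)
  u_3 = (18/7, -1/7, 11/7, -11/7)

Orthogonality check:
  u_2 · u_1 = 0 (should be 0)
  u_3 · u_1 = 0 (should be 0)
  u_3 · u_2 = 0 (should be 0)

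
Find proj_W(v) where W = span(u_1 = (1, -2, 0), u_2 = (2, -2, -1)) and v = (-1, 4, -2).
proj_W(v) = (-5/9, 38/9, -14/9)

Set up U = [u_1 | ... | u_2] ∈ R^(3×2). The projector onto W = col(U) is P = U (U^T U)^(-1) U^T.
Compute U^T U =
  [5, 6]
  [6, 9],
and U^T v = (-9, -8).
Solve U^T U · c = U^T v for the coefficients: c = (-11/3, 14/9). The projection is proj_W(v) = U c.
Check: (v - proj_W(v)) · u_1 = 0  (should be 0).
Check: (v - proj_W(v)) · u_2 = 0  (should be 0).
Result: proj_W(v) = (-5/9, 38/9, -14/9).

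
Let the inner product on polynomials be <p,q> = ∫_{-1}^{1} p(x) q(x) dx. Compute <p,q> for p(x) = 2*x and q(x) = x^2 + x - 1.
<p,q> = 4/3

Expand the product: p(x)·q(x) = 2*x^3 + 2*x^2 - 2*x.
∫_{-1}^{1} of each monomial x^k gives [2/(k+1) if k even, 0 if k odd]. Integrating term-by-term (or equivalently evaluating the antiderivative F(x) = x^4/2 + 2*x^3/3 - x^2 at the endpoints):
  F(1) − F(−1) = 1/6 − (-7/6) = 4/3.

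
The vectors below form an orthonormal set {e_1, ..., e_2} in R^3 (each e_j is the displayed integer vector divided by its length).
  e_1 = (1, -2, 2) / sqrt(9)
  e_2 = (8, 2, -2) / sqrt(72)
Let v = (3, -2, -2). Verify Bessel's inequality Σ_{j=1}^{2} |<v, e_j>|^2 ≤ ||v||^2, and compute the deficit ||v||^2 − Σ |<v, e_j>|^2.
Σ |<v, e_j>|^2 = 9; ||v||^2 = 17; deficit = 8

Write each e_j = u_j / sqrt(<u_j, u_j>) where u_j is the displayed integer vector. Then <v, e_j> = <v, u_j> / sqrt(<u_j, u_j>), so |<v, e_j>|^2 = <v, u_j>^2 / <u_j, u_j>.
Coefficients: <v, e_1> = 3/sqrt(9), <v, e_2> = 24/sqrt(72).
Square and sum: Σ |<v, e_j>|^2 = 9.
Compute ||v||^2 = v·v = 17.
Deficit = 17 − 9 = 8 ≥ 0, confirming Bessel's inequality. (The deficit equals ||v − Σ <v,e_j> e_j||^2, the squared distance from v to span{e_j}.)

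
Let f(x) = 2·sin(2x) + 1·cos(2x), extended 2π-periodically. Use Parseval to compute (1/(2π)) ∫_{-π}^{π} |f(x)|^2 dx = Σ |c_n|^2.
Σ |c_n|^2 = 5/2

Expand |f|^2 and use orthogonality of {sin(nx), cos(mx)} on [-π, π]:
  ∫_{-π}^{π} sin(nx)^2 dx = π, ∫ cos(mx)^2 dx = π, and cross terms integrate to 0.
So ∫_{-π}^{π} f(x)^2 dx = 2^2 · π + 1^2 · π = (4 + 1)π.
Divide by 2π: (4 + 1)/2 = 5/2.
By Parseval, this equals Σ |c_n|^2.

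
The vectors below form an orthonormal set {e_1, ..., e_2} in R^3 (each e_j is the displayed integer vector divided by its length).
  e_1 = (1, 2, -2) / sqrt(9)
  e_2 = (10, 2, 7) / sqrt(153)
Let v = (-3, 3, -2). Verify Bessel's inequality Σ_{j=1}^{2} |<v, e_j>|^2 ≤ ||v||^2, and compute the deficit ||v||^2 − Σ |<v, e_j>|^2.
Σ |<v, e_j>|^2 = 253/17; ||v||^2 = 22; deficit = 121/17

Write each e_j = u_j / sqrt(<u_j, u_j>) where u_j is the displayed integer vector. Then <v, e_j> = <v, u_j> / sqrt(<u_j, u_j>), so |<v, e_j>|^2 = <v, u_j>^2 / <u_j, u_j>.
Coefficients: <v, e_1> = 7/sqrt(9), <v, e_2> = -38/sqrt(153).
Square and sum: Σ |<v, e_j>|^2 = 253/17.
Compute ||v||^2 = v·v = 22.
Deficit = 22 − 253/17 = 121/17 ≥ 0, confirming Bessel's inequality. (The deficit equals ||v − Σ <v,e_j> e_j||^2, the squared distance from v to span{e_j}.)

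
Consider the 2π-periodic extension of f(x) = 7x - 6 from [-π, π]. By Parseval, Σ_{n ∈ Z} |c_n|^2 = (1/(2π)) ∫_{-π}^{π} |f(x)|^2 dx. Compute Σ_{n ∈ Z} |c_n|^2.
Σ |c_n|^2 = 49π^2/3 + 36

Expand and integrate term by term over [-π, π]:
  ∫ (7x)^2 dx = 49·(2π^3/3); ∫ 2·7·(-6)·x dx = 0 (odd integrand); ∫ (-6)^2 dx = 36·2π.
So (1/(2π)) ∫_{-π}^{π} (7x - 6)^2 dx = 49π^2/3 + 36 = 49π^2/3 + 36.
Parseval ⇒ Σ |c_n|^2 = 49π^2/3 + 36.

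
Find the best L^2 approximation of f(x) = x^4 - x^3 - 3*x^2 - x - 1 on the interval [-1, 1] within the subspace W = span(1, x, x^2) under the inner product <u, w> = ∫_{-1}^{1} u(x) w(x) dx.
g(x) = -15*x^2/7 - 8*x/5 - 38/35

The best approximation g ∈ W is the orthogonal projection of f onto W. Writing g = a_0 + a_1 x + a_2 x^2, the coefficients solve the normal equations G · a = b where
  G_{ij} = <φ_i, φ_j> and b_i = <f, φ_i>, with φ_0 = 1, φ_1 = x, φ_2 = x^2.
G =
  [2, 0, 2/3]
  [0, 2/3, 0]
  [2/3, 0, 2/5],
b = (-18/5, -16/15, -166/105).
Solving gives a_0 = -38/35, a_1 = -8/5, a_2 = -15/7, so
  g(x) = -15*x^2/7 - 8*x/5 - 38/35.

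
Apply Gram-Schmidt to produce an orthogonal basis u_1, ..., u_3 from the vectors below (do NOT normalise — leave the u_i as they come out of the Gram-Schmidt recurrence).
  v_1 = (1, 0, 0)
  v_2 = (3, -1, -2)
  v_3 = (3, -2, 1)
Orthogonal basis:
  u_1 = (1, 0, 0)
  u_2 = (0, -1, -2)
  u_3 = (0, -2, 1)

Apply the Gram-Schmidt recurrence
  u_1 = v_1
  u_i = v_i − Σ_{j<i} ((v_i · u_j) / (u_j · u_j)) · u_j.

Step by step this gives:
  u_1 = (1, 0, 0)
  u_2 = (0, -1, -2)
  u_3 = (0, -2, 1)

Orthogonality check:
  u_2 · u_1 = 0 (should be 0)
  u_3 · u_1 = 0 (should be 0)
  u_3 · u_2 = 0 (should be 0)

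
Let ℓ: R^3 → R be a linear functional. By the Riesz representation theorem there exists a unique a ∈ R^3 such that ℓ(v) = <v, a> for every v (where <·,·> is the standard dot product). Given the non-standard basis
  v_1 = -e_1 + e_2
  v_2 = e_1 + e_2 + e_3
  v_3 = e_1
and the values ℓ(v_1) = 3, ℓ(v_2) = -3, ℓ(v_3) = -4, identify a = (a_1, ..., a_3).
a = (-4, -1, 2)

Write a = (a_1, ..., a_3) in the standard basis. For each basis vector v_i, ℓ(v_i) = <v_i, a> is a linear equation in the a_j's. Collect the n equations into a matrix system V a = ℓ, where row i of V is v_i (expressed in the standard basis). Since V is invertible (lower-triangular with 1s on the diagonal, up to permutation), solve by back-substitution:
  V =
[[-1, 1, 0],
 [1, 1, 1],
 [1, 0, 0]]
  V a = (3, -3, -4)
Solving gives a = (-4, -1, 2).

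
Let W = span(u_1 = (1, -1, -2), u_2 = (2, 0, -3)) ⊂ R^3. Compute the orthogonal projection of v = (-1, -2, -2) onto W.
proj_W(v) = (1/14, -33/14, -9/7)

Set up U = [u_1 | ... | u_2] ∈ R^(3×2). The projector onto W = col(U) is P = U (U^T U)^(-1) U^T.
Compute U^T U =
  [6, 8]
  [8, 13],
and U^T v = (5, 4).
Solve U^T U · c = U^T v for the coefficients: c = (33/14, -8/7). The projection is proj_W(v) = U c.
Check: (v - proj_W(v)) · u_1 = 0  (should be 0).
Check: (v - proj_W(v)) · u_2 = 0  (should be 0).
Result: proj_W(v) = (1/14, -33/14, -9/7).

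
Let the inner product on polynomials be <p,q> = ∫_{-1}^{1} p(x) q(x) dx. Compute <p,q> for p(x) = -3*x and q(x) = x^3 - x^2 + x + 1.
<p,q> = -16/5

Expand the product: p(x)·q(x) = -3*x^4 + 3*x^3 - 3*x^2 - 3*x.
∫_{-1}^{1} of each monomial x^k gives [2/(k+1) if k even, 0 if k odd]. Integrating term-by-term (or equivalently evaluating the antiderivative F(x) = -3*x^5/5 + 3*x^4/4 - x^3 - 3*x^2/2 at the endpoints):
  F(1) − F(−1) = -47/20 − (17/20) = -16/5.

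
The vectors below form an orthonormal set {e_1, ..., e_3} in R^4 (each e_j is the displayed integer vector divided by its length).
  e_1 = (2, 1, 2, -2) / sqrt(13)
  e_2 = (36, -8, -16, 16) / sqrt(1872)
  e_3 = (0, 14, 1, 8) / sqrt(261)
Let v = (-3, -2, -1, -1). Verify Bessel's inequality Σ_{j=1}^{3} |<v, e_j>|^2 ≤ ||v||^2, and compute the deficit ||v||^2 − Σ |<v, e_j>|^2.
Σ |<v, e_j>|^2 = 426/29; ||v||^2 = 15; deficit = 9/29

Write each e_j = u_j / sqrt(<u_j, u_j>) where u_j is the displayed integer vector. Then <v, e_j> = <v, u_j> / sqrt(<u_j, u_j>), so |<v, e_j>|^2 = <v, u_j>^2 / <u_j, u_j>.
Coefficients: <v, e_1> = -8/sqrt(13), <v, e_2> = -92/sqrt(1872), <v, e_3> = -37/sqrt(261).
Square and sum: Σ |<v, e_j>|^2 = 426/29.
Compute ||v||^2 = v·v = 15.
Deficit = 15 − 426/29 = 9/29 ≥ 0, confirming Bessel's inequality. (The deficit equals ||v − Σ <v,e_j> e_j||^2, the squared distance from v to span{e_j}.)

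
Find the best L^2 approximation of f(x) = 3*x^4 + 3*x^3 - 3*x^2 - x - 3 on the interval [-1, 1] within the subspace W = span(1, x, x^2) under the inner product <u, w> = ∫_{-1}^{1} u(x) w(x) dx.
g(x) = -3*x^2/7 + 4*x/5 - 114/35

The best approximation g ∈ W is the orthogonal projection of f onto W. Writing g = a_0 + a_1 x + a_2 x^2, the coefficients solve the normal equations G · a = b where
  G_{ij} = <φ_i, φ_j> and b_i = <f, φ_i>, with φ_0 = 1, φ_1 = x, φ_2 = x^2.
G =
  [2, 0, 2/3]
  [0, 2/3, 0]
  [2/3, 0, 2/5],
b = (-34/5, 8/15, -82/35).
Solving gives a_0 = -114/35, a_1 = 4/5, a_2 = -3/7, so
  g(x) = -3*x^2/7 + 4*x/5 - 114/35.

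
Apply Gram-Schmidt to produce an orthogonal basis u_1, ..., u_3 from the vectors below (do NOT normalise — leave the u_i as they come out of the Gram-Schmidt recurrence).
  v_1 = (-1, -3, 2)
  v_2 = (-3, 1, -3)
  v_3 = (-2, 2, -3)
Orthogonal basis:
  u_1 = (-1, -3, 2)
  u_2 = (-24/7, -2/7, -15/7)
  u_3 = (-7/115, 9/115, 2/23)

Apply the Gram-Schmidt recurrence
  u_1 = v_1
  u_i = v_i − Σ_{j<i} ((v_i · u_j) / (u_j · u_j)) · u_j.

Step by step this gives:
  u_1 = (-1, -3, 2)
  u_2 = (-24/7, -2/7, -15/7)
  u_3 = (-7/115, 9/115, 2/23)

Orthogonality check:
  u_2 · u_1 = 0 (should be 0)
  u_3 · u_1 = 0 (should be 0)
  u_3 · u_2 = 0 (should be 0)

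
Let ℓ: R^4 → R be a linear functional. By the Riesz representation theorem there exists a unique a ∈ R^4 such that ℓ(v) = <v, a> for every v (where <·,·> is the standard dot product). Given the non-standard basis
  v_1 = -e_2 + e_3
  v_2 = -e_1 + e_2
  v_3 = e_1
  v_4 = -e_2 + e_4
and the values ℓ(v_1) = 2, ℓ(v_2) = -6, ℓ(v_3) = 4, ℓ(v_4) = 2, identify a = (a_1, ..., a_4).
a = (4, -2, 0, 0)

Write a = (a_1, ..., a_4) in the standard basis. For each basis vector v_i, ℓ(v_i) = <v_i, a> is a linear equation in the a_j's. Collect the n equations into a matrix system V a = ℓ, where row i of V is v_i (expressed in the standard basis). Since V is invertible (lower-triangular with 1s on the diagonal, up to permutation), solve by back-substitution:
  V =
[[0, -1, 1, 0],
 [-1, 1, 0, 0],
 [1, 0, 0, 0],
 [0, -1, 0, 1]]
  V a = (2, -6, 4, 2)
Solving gives a = (4, -2, 0, 0).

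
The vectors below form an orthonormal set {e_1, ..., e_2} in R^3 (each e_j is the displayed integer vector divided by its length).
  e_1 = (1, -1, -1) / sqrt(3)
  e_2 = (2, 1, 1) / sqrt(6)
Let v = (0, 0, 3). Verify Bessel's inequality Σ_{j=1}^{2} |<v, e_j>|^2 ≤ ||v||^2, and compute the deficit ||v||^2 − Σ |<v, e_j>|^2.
Σ |<v, e_j>|^2 = 9/2; ||v||^2 = 9; deficit = 9/2

Write each e_j = u_j / sqrt(<u_j, u_j>) where u_j is the displayed integer vector. Then <v, e_j> = <v, u_j> / sqrt(<u_j, u_j>), so |<v, e_j>|^2 = <v, u_j>^2 / <u_j, u_j>.
Coefficients: <v, e_1> = -3/sqrt(3), <v, e_2> = 3/sqrt(6).
Square and sum: Σ |<v, e_j>|^2 = 9/2.
Compute ||v||^2 = v·v = 9.
Deficit = 9 − 9/2 = 9/2 ≥ 0, confirming Bessel's inequality. (The deficit equals ||v − Σ <v,e_j> e_j||^2, the squared distance from v to span{e_j}.)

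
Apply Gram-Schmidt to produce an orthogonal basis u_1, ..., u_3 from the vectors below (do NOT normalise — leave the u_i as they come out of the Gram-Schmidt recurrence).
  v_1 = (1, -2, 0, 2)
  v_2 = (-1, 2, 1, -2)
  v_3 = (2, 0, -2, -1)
Orthogonal basis:
  u_1 = (1, -2, 0, 2)
  u_2 = (0, 0, 1, 0)
  u_3 = (2, 0, 0, -1)

Apply the Gram-Schmidt recurrence
  u_1 = v_1
  u_i = v_i − Σ_{j<i} ((v_i · u_j) / (u_j · u_j)) · u_j.

Step by step this gives:
  u_1 = (1, -2, 0, 2)
  u_2 = (0, 0, 1, 0)
  u_3 = (2, 0, 0, -1)

Orthogonality check:
  u_2 · u_1 = 0 (should be 0)
  u_3 · u_1 = 0 (should be 0)
  u_3 · u_2 = 0 (should be 0)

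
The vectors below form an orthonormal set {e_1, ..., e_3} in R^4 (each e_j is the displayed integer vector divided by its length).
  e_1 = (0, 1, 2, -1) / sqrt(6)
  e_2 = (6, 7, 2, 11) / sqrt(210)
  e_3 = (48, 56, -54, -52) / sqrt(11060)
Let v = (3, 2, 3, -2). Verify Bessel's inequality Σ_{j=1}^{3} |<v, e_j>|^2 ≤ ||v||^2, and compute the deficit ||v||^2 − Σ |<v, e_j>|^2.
Σ |<v, e_j>|^2 = 1693/79; ||v||^2 = 26; deficit = 361/79

Write each e_j = u_j / sqrt(<u_j, u_j>) where u_j is the displayed integer vector. Then <v, e_j> = <v, u_j> / sqrt(<u_j, u_j>), so |<v, e_j>|^2 = <v, u_j>^2 / <u_j, u_j>.
Coefficients: <v, e_1> = 10/sqrt(6), <v, e_2> = 16/sqrt(210), <v, e_3> = 198/sqrt(11060).
Square and sum: Σ |<v, e_j>|^2 = 1693/79.
Compute ||v||^2 = v·v = 26.
Deficit = 26 − 1693/79 = 361/79 ≥ 0, confirming Bessel's inequality. (The deficit equals ||v − Σ <v,e_j> e_j||^2, the squared distance from v to span{e_j}.)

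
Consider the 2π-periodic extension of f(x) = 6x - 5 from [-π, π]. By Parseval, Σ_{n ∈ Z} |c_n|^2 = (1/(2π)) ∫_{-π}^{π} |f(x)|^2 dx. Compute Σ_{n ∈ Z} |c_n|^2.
Σ |c_n|^2 = 12π^2 + 25

Expand and integrate term by term over [-π, π]:
  ∫ (6x)^2 dx = 36·(2π^3/3); ∫ 2·6·(-5)·x dx = 0 (odd integrand); ∫ (-5)^2 dx = 25·2π.
So (1/(2π)) ∫_{-π}^{π} (6x - 5)^2 dx = 36π^2/3 + 25 = 12π^2 + 25.
Parseval ⇒ Σ |c_n|^2 = 12π^2 + 25.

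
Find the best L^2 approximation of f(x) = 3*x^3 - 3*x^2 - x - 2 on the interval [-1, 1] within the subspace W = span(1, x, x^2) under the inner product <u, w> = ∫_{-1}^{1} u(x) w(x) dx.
g(x) = -3*x^2 + 4*x/5 - 2

The best approximation g ∈ W is the orthogonal projection of f onto W. Writing g = a_0 + a_1 x + a_2 x^2, the coefficients solve the normal equations G · a = b where
  G_{ij} = <φ_i, φ_j> and b_i = <f, φ_i>, with φ_0 = 1, φ_1 = x, φ_2 = x^2.
G =
  [2, 0, 2/3]
  [0, 2/3, 0]
  [2/3, 0, 2/5],
b = (-6, 8/15, -38/15).
Solving gives a_0 = -2, a_1 = 4/5, a_2 = -3, so
  g(x) = -3*x^2 + 4*x/5 - 2.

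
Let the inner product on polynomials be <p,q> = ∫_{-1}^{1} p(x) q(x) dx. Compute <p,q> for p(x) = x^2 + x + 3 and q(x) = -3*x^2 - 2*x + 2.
<p,q> = 24/5

Expand the product: p(x)·q(x) = -3*x^4 - 5*x^3 - 9*x^2 - 4*x + 6.
∫_{-1}^{1} of each monomial x^k gives [2/(k+1) if k even, 0 if k odd]. Integrating term-by-term (or equivalently evaluating the antiderivative F(x) = -3*x^5/5 - 5*x^4/4 - 3*x^3 - 2*x^2 + 6*x at the endpoints):
  F(1) − F(−1) = -17/20 − (-113/20) = 24/5.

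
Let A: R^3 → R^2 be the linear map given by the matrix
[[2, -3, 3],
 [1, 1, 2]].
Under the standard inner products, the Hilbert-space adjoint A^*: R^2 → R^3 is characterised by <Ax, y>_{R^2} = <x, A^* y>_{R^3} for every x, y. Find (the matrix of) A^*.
A^* = A^T =
[[2, 1],
 [-3, 1],
 [3, 2]]

For real matrices with standard dot products, the defining identity <Ax, y> = <x, A^* y> gives (Ax)^T y = x^T (A^*) y, i.e. x^T A^T y = x^T (A^*) y. Since this holds for all x, y, we must have A^* = A^T. Therefore
A^* =
[[2, 1],
 [-3, 1],
 [3, 2]].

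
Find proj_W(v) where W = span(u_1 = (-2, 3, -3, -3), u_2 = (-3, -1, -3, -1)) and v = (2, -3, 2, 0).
proj_W(v) = (472/395, -741/395, 717/395, 729/395)

Set up U = [u_1 | ... | u_2] ∈ R^(4×2). The projector onto W = col(U) is P = U (U^T U)^(-1) U^T.
Compute U^T U =
  [31, 15]
  [15, 20],
and U^T v = (-19, -9).
Solve U^T U · c = U^T v for the coefficients: c = (-49/79, 6/395). The projection is proj_W(v) = U c.
Check: (v - proj_W(v)) · u_1 = 0  (should be 0).
Check: (v - proj_W(v)) · u_2 = 0  (should be 0).
Result: proj_W(v) = (472/395, -741/395, 717/395, 729/395).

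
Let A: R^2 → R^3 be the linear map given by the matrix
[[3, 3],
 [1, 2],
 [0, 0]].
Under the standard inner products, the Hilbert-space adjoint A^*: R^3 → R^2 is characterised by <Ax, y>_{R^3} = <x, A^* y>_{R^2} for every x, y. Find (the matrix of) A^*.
A^* = A^T =
[[3, 1, 0],
 [3, 2, 0]]

For real matrices with standard dot products, the defining identity <Ax, y> = <x, A^* y> gives (Ax)^T y = x^T (A^*) y, i.e. x^T A^T y = x^T (A^*) y. Since this holds for all x, y, we must have A^* = A^T. Therefore
A^* =
[[3, 1, 0],
 [3, 2, 0]].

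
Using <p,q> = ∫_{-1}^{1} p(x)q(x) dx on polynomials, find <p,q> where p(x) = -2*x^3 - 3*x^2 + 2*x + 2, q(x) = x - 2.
<p,q> = -52/15

Expand the product: p(x)·q(x) = -2*x^4 + x^3 + 8*x^2 - 2*x - 4.
∫_{-1}^{1} of each monomial x^k gives [2/(k+1) if k even, 0 if k odd]. Integrating term-by-term (or equivalently evaluating the antiderivative F(x) = -2*x^5/5 + x^4/4 + 8*x^3/3 - x^2 - 4*x at the endpoints):
  F(1) − F(−1) = -149/60 − (59/60) = -52/15.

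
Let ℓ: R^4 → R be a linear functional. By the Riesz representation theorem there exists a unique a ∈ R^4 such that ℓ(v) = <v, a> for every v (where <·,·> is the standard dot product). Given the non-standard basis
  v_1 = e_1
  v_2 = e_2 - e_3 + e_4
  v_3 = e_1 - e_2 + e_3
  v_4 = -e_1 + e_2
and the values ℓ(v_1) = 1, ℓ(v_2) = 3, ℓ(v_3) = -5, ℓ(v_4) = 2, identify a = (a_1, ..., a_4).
a = (1, 3, -3, -3)

Write a = (a_1, ..., a_4) in the standard basis. For each basis vector v_i, ℓ(v_i) = <v_i, a> is a linear equation in the a_j's. Collect the n equations into a matrix system V a = ℓ, where row i of V is v_i (expressed in the standard basis). Since V is invertible (lower-triangular with 1s on the diagonal, up to permutation), solve by back-substitution:
  V =
[[1, 0, 0, 0],
 [0, 1, -1, 1],
 [1, -1, 1, 0],
 [-1, 1, 0, 0]]
  V a = (1, 3, -5, 2)
Solving gives a = (1, 3, -3, -3).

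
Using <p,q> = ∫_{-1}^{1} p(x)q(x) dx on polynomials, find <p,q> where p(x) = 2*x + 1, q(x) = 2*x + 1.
<p,q> = 14/3

Expand the product: p(x)·q(x) = 4*x^2 + 4*x + 1.
∫_{-1}^{1} of each monomial x^k gives [2/(k+1) if k even, 0 if k odd]. Integrating term-by-term (or equivalently evaluating the antiderivative F(x) = 4*x^3/3 + 2*x^2 + x at the endpoints):
  F(1) − F(−1) = 13/3 − (-1/3) = 14/3.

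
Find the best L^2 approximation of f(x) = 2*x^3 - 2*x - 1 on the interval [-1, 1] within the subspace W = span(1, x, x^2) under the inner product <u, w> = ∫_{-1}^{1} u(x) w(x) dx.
g(x) = -4*x/5 - 1

The best approximation g ∈ W is the orthogonal projection of f onto W. Writing g = a_0 + a_1 x + a_2 x^2, the coefficients solve the normal equations G · a = b where
  G_{ij} = <φ_i, φ_j> and b_i = <f, φ_i>, with φ_0 = 1, φ_1 = x, φ_2 = x^2.
G =
  [2, 0, 2/3]
  [0, 2/3, 0]
  [2/3, 0, 2/5],
b = (-2, -8/15, -2/3).
Solving gives a_0 = -1, a_1 = -4/5, a_2 = 0, so
  g(x) = -4*x/5 - 1.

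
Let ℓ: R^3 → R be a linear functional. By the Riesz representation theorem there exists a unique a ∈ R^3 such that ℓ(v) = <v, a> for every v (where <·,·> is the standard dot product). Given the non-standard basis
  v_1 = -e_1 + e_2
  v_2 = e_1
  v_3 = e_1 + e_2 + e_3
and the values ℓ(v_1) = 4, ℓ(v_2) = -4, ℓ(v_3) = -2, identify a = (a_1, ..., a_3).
a = (-4, 0, 2)

Write a = (a_1, ..., a_3) in the standard basis. For each basis vector v_i, ℓ(v_i) = <v_i, a> is a linear equation in the a_j's. Collect the n equations into a matrix system V a = ℓ, where row i of V is v_i (expressed in the standard basis). Since V is invertible (lower-triangular with 1s on the diagonal, up to permutation), solve by back-substitution:
  V =
[[-1, 1, 0],
 [1, 0, 0],
 [1, 1, 1]]
  V a = (4, -4, -2)
Solving gives a = (-4, 0, 2).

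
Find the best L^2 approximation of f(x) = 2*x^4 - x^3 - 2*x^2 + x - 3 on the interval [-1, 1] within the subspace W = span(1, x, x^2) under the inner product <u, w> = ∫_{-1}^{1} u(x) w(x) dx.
g(x) = -2*x^2/7 + 2*x/5 - 111/35

The best approximation g ∈ W is the orthogonal projection of f onto W. Writing g = a_0 + a_1 x + a_2 x^2, the coefficients solve the normal equations G · a = b where
  G_{ij} = <φ_i, φ_j> and b_i = <f, φ_i>, with φ_0 = 1, φ_1 = x, φ_2 = x^2.
G =
  [2, 0, 2/3]
  [0, 2/3, 0]
  [2/3, 0, 2/5],
b = (-98/15, 4/15, -78/35).
Solving gives a_0 = -111/35, a_1 = 2/5, a_2 = -2/7, so
  g(x) = -2*x^2/7 + 2*x/5 - 111/35.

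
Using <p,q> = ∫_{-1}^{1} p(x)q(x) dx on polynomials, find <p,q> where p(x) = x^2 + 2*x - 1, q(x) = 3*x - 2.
<p,q> = 20/3

Expand the product: p(x)·q(x) = 3*x^3 + 4*x^2 - 7*x + 2.
∫_{-1}^{1} of each monomial x^k gives [2/(k+1) if k even, 0 if k odd]. Integrating term-by-term (or equivalently evaluating the antiderivative F(x) = 3*x^4/4 + 4*x^3/3 - 7*x^2/2 + 2*x at the endpoints):
  F(1) − F(−1) = 7/12 − (-73/12) = 20/3.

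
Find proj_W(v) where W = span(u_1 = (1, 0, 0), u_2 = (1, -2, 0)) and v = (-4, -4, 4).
proj_W(v) = (-4, -4, 0)

Set up U = [u_1 | ... | u_2] ∈ R^(3×2). The projector onto W = col(U) is P = U (U^T U)^(-1) U^T.
Compute U^T U =
  [1, 1]
  [1, 5],
and U^T v = (-4, 4).
Solve U^T U · c = U^T v for the coefficients: c = (-6, 2). The projection is proj_W(v) = U c.
Check: (v - proj_W(v)) · u_1 = 0  (should be 0).
Check: (v - proj_W(v)) · u_2 = 0  (should be 0).
Result: proj_W(v) = (-4, -4, 0).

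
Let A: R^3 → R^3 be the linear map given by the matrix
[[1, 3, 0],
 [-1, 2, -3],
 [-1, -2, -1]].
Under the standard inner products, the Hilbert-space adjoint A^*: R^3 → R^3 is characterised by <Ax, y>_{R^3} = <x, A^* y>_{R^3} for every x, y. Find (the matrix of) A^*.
A^* = A^T =
[[1, -1, -1],
 [3, 2, -2],
 [0, -3, -1]]

For real matrices with standard dot products, the defining identity <Ax, y> = <x, A^* y> gives (Ax)^T y = x^T (A^*) y, i.e. x^T A^T y = x^T (A^*) y. Since this holds for all x, y, we must have A^* = A^T. Therefore
A^* =
[[1, -1, -1],
 [3, 2, -2],
 [0, -3, -1]].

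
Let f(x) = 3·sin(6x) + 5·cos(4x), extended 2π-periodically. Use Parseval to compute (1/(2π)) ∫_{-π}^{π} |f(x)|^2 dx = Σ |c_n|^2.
Σ |c_n|^2 = 17

Expand |f|^2 and use orthogonality of {sin(nx), cos(mx)} on [-π, π]:
  ∫_{-π}^{π} sin(nx)^2 dx = π, ∫ cos(mx)^2 dx = π, and cross terms integrate to 0.
So ∫_{-π}^{π} f(x)^2 dx = 3^2 · π + 5^2 · π = (9 + 25)π.
Divide by 2π: (9 + 25)/2 = 17.
By Parseval, this equals Σ |c_n|^2.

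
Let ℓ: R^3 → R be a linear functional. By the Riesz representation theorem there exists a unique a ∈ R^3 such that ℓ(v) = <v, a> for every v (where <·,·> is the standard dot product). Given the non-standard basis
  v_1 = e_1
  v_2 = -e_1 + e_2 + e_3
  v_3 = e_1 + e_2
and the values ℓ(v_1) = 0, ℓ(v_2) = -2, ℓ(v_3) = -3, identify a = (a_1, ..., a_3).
a = (0, -3, 1)

Write a = (a_1, ..., a_3) in the standard basis. For each basis vector v_i, ℓ(v_i) = <v_i, a> is a linear equation in the a_j's. Collect the n equations into a matrix system V a = ℓ, where row i of V is v_i (expressed in the standard basis). Since V is invertible (lower-triangular with 1s on the diagonal, up to permutation), solve by back-substitution:
  V =
[[1, 0, 0],
 [-1, 1, 1],
 [1, 1, 0]]
  V a = (0, -2, -3)
Solving gives a = (0, -3, 1).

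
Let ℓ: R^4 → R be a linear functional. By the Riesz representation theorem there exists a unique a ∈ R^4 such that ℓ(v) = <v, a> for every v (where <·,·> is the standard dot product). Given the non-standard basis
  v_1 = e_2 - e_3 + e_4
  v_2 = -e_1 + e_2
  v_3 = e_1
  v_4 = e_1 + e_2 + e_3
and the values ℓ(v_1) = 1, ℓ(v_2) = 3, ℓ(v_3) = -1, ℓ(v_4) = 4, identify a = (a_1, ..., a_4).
a = (-1, 2, 3, 2)

Write a = (a_1, ..., a_4) in the standard basis. For each basis vector v_i, ℓ(v_i) = <v_i, a> is a linear equation in the a_j's. Collect the n equations into a matrix system V a = ℓ, where row i of V is v_i (expressed in the standard basis). Since V is invertible (lower-triangular with 1s on the diagonal, up to permutation), solve by back-substitution:
  V =
[[0, 1, -1, 1],
 [-1, 1, 0, 0],
 [1, 0, 0, 0],
 [1, 1, 1, 0]]
  V a = (1, 3, -1, 4)
Solving gives a = (-1, 2, 3, 2).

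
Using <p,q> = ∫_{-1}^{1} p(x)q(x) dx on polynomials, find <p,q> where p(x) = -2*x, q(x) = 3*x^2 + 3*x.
<p,q> = -4

Expand the product: p(x)·q(x) = -6*x^3 - 6*x^2.
∫_{-1}^{1} of each monomial x^k gives [2/(k+1) if k even, 0 if k odd]. Integrating term-by-term (or equivalently evaluating the antiderivative F(x) = -3*x^4/2 - 2*x^3 at the endpoints):
  F(1) − F(−1) = -7/2 − (1/2) = -4.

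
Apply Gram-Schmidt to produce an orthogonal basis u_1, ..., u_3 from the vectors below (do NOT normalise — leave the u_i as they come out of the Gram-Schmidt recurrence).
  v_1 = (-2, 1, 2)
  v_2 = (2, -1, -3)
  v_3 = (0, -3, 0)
Orthogonal basis:
  u_1 = (-2, 1, 2)
  u_2 = (-4/9, 2/9, -5/9)
  u_3 = (-6/5, -12/5, 0)

Apply the Gram-Schmidt recurrence
  u_1 = v_1
  u_i = v_i − Σ_{j<i} ((v_i · u_j) / (u_j · u_j)) · u_j.

Step by step this gives:
  u_1 = (-2, 1, 2)
  u_2 = (-4/9, 2/9, -5/9)
  u_3 = (-6/5, -12/5, 0)

Orthogonality check:
  u_2 · u_1 = 0 (should be 0)
  u_3 · u_1 = 0 (should be 0)
  u_3 · u_2 = 0 (should be 0)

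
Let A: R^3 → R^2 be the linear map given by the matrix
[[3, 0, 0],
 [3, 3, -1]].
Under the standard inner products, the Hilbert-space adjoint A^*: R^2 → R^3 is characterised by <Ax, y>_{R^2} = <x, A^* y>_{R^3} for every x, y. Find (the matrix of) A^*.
A^* = A^T =
[[3, 3],
 [0, 3],
 [0, -1]]

For real matrices with standard dot products, the defining identity <Ax, y> = <x, A^* y> gives (Ax)^T y = x^T (A^*) y, i.e. x^T A^T y = x^T (A^*) y. Since this holds for all x, y, we must have A^* = A^T. Therefore
A^* =
[[3, 3],
 [0, 3],
 [0, -1]].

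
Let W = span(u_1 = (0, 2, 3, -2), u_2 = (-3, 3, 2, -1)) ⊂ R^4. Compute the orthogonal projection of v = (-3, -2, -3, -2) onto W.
proj_W(v) = (-109/65, -59/195, -361/195, 277/195)

Set up U = [u_1 | ... | u_2] ∈ R^(4×2). The projector onto W = col(U) is P = U (U^T U)^(-1) U^T.
Compute U^T U =
  [17, 14]
  [14, 23],
and U^T v = (-9, -1).
Solve U^T U · c = U^T v for the coefficients: c = (-193/195, 109/195). The projection is proj_W(v) = U c.
Check: (v - proj_W(v)) · u_1 = 0  (should be 0).
Check: (v - proj_W(v)) · u_2 = 0  (should be 0).
Result: proj_W(v) = (-109/65, -59/195, -361/195, 277/195).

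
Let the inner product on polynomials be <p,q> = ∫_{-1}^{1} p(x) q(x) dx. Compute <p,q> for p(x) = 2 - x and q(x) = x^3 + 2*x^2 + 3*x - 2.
<p,q> = -116/15

Expand the product: p(x)·q(x) = -x^4 + x^2 + 8*x - 4.
∫_{-1}^{1} of each monomial x^k gives [2/(k+1) if k even, 0 if k odd]. Integrating term-by-term (or equivalently evaluating the antiderivative F(x) = -x^5/5 + x^3/3 + 4*x^2 - 4*x at the endpoints):
  F(1) − F(−1) = 2/15 − (118/15) = -116/15.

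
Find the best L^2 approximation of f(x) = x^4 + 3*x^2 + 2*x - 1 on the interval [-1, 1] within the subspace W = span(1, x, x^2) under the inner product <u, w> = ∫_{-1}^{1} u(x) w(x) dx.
g(x) = 27*x^2/7 + 2*x - 38/35

The best approximation g ∈ W is the orthogonal projection of f onto W. Writing g = a_0 + a_1 x + a_2 x^2, the coefficients solve the normal equations G · a = b where
  G_{ij} = <φ_i, φ_j> and b_i = <f, φ_i>, with φ_0 = 1, φ_1 = x, φ_2 = x^2.
G =
  [2, 0, 2/3]
  [0, 2/3, 0]
  [2/3, 0, 2/5],
b = (2/5, 4/3, 86/105).
Solving gives a_0 = -38/35, a_1 = 2, a_2 = 27/7, so
  g(x) = 27*x^2/7 + 2*x - 38/35.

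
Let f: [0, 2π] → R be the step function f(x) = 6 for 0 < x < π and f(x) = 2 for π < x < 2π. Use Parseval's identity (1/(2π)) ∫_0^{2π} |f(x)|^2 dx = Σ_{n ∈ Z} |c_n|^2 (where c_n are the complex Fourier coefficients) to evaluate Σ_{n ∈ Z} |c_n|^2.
Σ |c_n|^2 = 20

Parseval equates the L^2 energy of f (normalised by 1/(2π)) with the ℓ^2 sum of its Fourier coefficients: (1/(2π)) ∫_0^{2π} |f|^2 = Σ |c_n|^2.
Compute the left side: (1/(2π)) [∫_0^π 6^2 dx + ∫_π^{2π} 2^2 dx] = (1/(2π)) · (36π + 4π) = (36 + 4)/2 = 20.
So Σ_{n ∈ Z} |c_n|^2 = 20.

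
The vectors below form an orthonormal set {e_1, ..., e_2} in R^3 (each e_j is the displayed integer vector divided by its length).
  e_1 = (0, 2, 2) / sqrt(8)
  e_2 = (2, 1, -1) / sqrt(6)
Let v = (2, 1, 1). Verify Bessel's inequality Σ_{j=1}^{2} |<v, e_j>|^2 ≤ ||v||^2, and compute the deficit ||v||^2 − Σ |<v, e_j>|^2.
Σ |<v, e_j>|^2 = 14/3; ||v||^2 = 6; deficit = 4/3

Write each e_j = u_j / sqrt(<u_j, u_j>) where u_j is the displayed integer vector. Then <v, e_j> = <v, u_j> / sqrt(<u_j, u_j>), so |<v, e_j>|^2 = <v, u_j>^2 / <u_j, u_j>.
Coefficients: <v, e_1> = 4/sqrt(8), <v, e_2> = 4/sqrt(6).
Square and sum: Σ |<v, e_j>|^2 = 14/3.
Compute ||v||^2 = v·v = 6.
Deficit = 6 − 14/3 = 4/3 ≥ 0, confirming Bessel's inequality. (The deficit equals ||v − Σ <v,e_j> e_j||^2, the squared distance from v to span{e_j}.)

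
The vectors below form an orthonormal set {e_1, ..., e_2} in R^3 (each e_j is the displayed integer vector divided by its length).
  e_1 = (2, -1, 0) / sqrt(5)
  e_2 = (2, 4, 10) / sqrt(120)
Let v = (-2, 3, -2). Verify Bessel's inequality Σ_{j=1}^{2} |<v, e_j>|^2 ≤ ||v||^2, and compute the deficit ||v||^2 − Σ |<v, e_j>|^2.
Σ |<v, e_j>|^2 = 11; ||v||^2 = 17; deficit = 6

Write each e_j = u_j / sqrt(<u_j, u_j>) where u_j is the displayed integer vector. Then <v, e_j> = <v, u_j> / sqrt(<u_j, u_j>), so |<v, e_j>|^2 = <v, u_j>^2 / <u_j, u_j>.
Coefficients: <v, e_1> = -7/sqrt(5), <v, e_2> = -12/sqrt(120).
Square and sum: Σ |<v, e_j>|^2 = 11.
Compute ||v||^2 = v·v = 17.
Deficit = 17 − 11 = 6 ≥ 0, confirming Bessel's inequality. (The deficit equals ||v − Σ <v,e_j> e_j||^2, the squared distance from v to span{e_j}.)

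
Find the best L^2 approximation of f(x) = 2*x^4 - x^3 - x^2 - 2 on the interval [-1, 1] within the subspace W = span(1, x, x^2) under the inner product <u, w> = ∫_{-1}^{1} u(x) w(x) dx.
g(x) = 5*x^2/7 - 3*x/5 - 76/35

The best approximation g ∈ W is the orthogonal projection of f onto W. Writing g = a_0 + a_1 x + a_2 x^2, the coefficients solve the normal equations G · a = b where
  G_{ij} = <φ_i, φ_j> and b_i = <f, φ_i>, with φ_0 = 1, φ_1 = x, φ_2 = x^2.
G =
  [2, 0, 2/3]
  [0, 2/3, 0]
  [2/3, 0, 2/5],
b = (-58/15, -2/5, -122/105).
Solving gives a_0 = -76/35, a_1 = -3/5, a_2 = 5/7, so
  g(x) = 5*x^2/7 - 3*x/5 - 76/35.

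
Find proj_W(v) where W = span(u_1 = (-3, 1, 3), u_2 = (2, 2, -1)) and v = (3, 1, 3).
proj_W(v) = (36/61, 124/61, 15/61)

Set up U = [u_1 | ... | u_2] ∈ R^(3×2). The projector onto W = col(U) is P = U (U^T U)^(-1) U^T.
Compute U^T U =
  [19, -7]
  [-7, 9],
and U^T v = (1, 5).
Solve U^T U · c = U^T v for the coefficients: c = (22/61, 51/61). The projection is proj_W(v) = U c.
Check: (v - proj_W(v)) · u_1 = 0  (should be 0).
Check: (v - proj_W(v)) · u_2 = 0  (should be 0).
Result: proj_W(v) = (36/61, 124/61, 15/61).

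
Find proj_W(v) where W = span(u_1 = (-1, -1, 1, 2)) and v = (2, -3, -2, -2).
proj_W(v) = (5/7, 5/7, -5/7, -10/7)

Set up U = [u_1 | ... | u_1] ∈ R^(4×1). The projector onto W = col(U) is P = U (U^T U)^(-1) U^T.
Compute U^T U =
  [7],
and U^T v = (-5).
Solve U^T U · c = U^T v for the coefficients: c = (-5/7). The projection is proj_W(v) = U c.
Check: (v - proj_W(v)) · u_1 = 0  (should be 0).
Result: proj_W(v) = (5/7, 5/7, -5/7, -10/7).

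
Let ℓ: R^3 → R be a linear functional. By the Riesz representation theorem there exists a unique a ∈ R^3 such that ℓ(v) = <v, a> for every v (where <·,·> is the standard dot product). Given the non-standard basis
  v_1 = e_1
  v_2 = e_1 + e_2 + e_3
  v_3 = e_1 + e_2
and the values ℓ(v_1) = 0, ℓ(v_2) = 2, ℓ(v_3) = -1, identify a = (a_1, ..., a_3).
a = (0, -1, 3)

Write a = (a_1, ..., a_3) in the standard basis. For each basis vector v_i, ℓ(v_i) = <v_i, a> is a linear equation in the a_j's. Collect the n equations into a matrix system V a = ℓ, where row i of V is v_i (expressed in the standard basis). Since V is invertible (lower-triangular with 1s on the diagonal, up to permutation), solve by back-substitution:
  V =
[[1, 0, 0],
 [1, 1, 1],
 [1, 1, 0]]
  V a = (0, 2, -1)
Solving gives a = (0, -1, 3).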